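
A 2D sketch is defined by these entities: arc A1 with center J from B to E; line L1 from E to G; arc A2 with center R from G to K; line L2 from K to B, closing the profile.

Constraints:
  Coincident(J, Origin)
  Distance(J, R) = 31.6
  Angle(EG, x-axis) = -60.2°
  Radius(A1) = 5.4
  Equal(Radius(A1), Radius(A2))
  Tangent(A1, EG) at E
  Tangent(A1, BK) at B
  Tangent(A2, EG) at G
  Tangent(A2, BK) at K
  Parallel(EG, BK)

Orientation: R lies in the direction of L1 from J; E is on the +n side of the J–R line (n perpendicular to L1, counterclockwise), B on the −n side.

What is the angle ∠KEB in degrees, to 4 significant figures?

71.13°

Tangency of A1 to both parallel lines with radius 5.4 puts E and B at J ± 5.4·n: E = (4.686, 2.684), B = (-4.686, -2.684). Equal radii place G and K the same way about R: G = R + 5.4·n = (20.39, -24.74), K = R − 5.4·n = (11.02, -30.11). Then cos ∠KEB = EK·EB / (|EK||EB|), giving 71.13°.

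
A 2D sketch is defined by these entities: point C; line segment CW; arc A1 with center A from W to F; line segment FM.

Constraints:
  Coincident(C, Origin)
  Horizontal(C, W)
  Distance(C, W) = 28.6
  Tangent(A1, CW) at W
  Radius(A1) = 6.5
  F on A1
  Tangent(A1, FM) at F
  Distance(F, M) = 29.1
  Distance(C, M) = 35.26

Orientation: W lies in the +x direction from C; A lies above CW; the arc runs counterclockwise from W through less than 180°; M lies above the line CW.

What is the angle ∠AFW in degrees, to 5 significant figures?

23.894°

Checks: |AF| = 6.500 ✓; ∠(AF, FM) = 90.00° ✓; |FM| = 29.10 ✓; |CM| = 35.26 ✓.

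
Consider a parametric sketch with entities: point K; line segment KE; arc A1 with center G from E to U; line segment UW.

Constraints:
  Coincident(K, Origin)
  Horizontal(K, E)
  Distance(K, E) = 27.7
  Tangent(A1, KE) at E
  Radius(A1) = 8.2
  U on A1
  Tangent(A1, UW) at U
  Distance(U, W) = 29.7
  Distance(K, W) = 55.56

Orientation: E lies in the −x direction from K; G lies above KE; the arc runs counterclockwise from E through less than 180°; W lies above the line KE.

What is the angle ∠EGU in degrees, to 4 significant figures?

136.0°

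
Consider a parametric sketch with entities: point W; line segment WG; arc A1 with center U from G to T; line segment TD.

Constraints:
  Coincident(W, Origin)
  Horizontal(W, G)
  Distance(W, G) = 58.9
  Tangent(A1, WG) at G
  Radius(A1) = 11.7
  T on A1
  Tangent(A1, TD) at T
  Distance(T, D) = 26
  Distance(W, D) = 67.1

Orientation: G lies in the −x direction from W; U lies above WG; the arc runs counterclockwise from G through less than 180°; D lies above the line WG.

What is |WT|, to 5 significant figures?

49.759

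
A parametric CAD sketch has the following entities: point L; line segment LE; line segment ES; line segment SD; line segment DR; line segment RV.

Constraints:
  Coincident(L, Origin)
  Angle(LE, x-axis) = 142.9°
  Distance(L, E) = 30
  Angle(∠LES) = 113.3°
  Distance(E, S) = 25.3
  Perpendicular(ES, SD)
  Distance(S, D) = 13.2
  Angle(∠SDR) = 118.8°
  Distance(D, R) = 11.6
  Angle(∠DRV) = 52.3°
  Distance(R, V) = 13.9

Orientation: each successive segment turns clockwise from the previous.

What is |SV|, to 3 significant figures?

9.48

∠SDR = 118.8° gives DR at -75.0° from the x-axis; with |DR| = 11.6, R = (-2.07, 28.3). ∠DRV = 52.3° gives RV at 157° from the x-axis; with |RV| = 13.9, V = (-14.9, 33.7). Then |SV| = |V − S| = 9.48.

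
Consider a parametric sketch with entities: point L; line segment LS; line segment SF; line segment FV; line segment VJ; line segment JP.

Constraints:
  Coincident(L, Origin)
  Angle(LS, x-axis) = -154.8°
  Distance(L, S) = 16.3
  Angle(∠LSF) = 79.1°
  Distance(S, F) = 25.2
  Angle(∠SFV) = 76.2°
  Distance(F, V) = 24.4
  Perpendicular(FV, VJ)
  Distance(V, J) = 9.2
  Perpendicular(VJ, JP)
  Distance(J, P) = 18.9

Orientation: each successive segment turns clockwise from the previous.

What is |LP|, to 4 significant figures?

17.50

L is at the origin; LS runs at -154.8° with length 16.3, so S = (-14.75, -6.940). ∠LSF = 79.1° gives SF at 104.3° from the x-axis; with |SF| = 25.2, F = (-20.97, 17.48). ∠SFV = 76.2° gives FV at 0.5000° from the x-axis; with |FV| = 24.4, V = (3.426, 17.69). FV ⟂ VJ, so VJ runs at -89.50°; with |VJ| = 9.2, J = (3.506, 8.492). The perpendicularity gives JP at right angles to VJ, so JP runs at -179.5°; with |JP| = 18.9, P = (-15.39, 8.327). Then |LP| = |P − L| = 17.50.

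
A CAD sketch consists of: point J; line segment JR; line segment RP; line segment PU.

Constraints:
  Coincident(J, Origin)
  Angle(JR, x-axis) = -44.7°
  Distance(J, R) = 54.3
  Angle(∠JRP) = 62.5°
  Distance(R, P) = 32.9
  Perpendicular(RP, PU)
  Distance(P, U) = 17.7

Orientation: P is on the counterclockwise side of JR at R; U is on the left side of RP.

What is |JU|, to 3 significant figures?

31.5

J is at the origin; JR runs at -44.7° with length 54.3, so R = 54.3·(cos -44.7°, sin -44.7°) = (38.6, -38.2). ∠JRP = 62.5°, so RP runs at -44.7° + (180° − 62.5°) = 72.8° from the x-axis; with |RP| = 32.9, P = R + 32.9·(cos 72.8°, sin 72.8°) = (48.3, -6.77). The perpendicularity gives PU at right angles to RP; with |PU| = 17.7 on the left of RP, U = P + 17.7·(-0.955, 0.296) = (31.4, -1.53). Then |JU| = |U − J| = 31.5.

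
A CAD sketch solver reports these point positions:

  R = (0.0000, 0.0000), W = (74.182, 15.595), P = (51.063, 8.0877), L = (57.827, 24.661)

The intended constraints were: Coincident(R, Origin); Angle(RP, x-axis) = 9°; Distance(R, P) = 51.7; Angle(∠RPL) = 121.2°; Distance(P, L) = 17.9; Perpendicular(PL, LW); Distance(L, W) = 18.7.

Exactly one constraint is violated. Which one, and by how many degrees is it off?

Perpendicular(PL, LW) — off by 6.80°.

R = (0.00, 0.00) ✓; RP at 9.000° ✓; |RP| = 51.70 ✓; ∠RPL = 121.2° ✓; |PL| = 17.90 ✓; ∠(PL, LW) = 96.80° ✗; |LW| = 18.70 ✓.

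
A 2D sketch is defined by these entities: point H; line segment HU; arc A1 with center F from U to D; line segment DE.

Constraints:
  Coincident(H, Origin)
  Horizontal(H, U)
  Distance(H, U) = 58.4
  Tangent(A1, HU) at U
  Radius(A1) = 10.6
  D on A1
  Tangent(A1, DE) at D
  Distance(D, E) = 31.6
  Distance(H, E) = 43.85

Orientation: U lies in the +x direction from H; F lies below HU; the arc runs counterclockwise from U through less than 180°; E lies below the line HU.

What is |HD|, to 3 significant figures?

49.9

H is at the origin; H and U share the same y with |HU| = 58.4 and U on the +x side, so U = (58.4, 0.00). A1 meets HU tangentially, so FU is at right angles to HU, so F = U + (0, -10.6) = (58.4, -10.6). Since FD ⟂ DE (tangency), |FE| = √(10.6² + 31.6²) = 33.3 regardless of where D sits on A1. So E lies on both circle(H, 43.85) and circle(F, 33.3); the below-HU intersection is E = (31.6, -30.4). D is the foot of the tangent from E: D = (49.7, -4.52).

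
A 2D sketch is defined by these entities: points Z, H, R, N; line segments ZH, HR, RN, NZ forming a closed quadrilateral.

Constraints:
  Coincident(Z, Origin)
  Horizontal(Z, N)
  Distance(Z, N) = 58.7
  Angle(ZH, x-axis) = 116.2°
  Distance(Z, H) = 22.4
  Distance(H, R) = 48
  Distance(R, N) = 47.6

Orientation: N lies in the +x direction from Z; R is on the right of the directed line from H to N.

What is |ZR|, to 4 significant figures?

25.83

Checks: |HR| = 48.00 ✓; |RN| = 47.60 ✓.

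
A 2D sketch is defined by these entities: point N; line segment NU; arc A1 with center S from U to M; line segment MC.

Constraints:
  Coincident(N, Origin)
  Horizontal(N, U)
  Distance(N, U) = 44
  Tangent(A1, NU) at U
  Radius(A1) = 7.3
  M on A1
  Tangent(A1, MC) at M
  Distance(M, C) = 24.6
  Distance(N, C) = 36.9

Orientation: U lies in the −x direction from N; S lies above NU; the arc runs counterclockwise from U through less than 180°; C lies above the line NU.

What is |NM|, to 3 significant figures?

37.7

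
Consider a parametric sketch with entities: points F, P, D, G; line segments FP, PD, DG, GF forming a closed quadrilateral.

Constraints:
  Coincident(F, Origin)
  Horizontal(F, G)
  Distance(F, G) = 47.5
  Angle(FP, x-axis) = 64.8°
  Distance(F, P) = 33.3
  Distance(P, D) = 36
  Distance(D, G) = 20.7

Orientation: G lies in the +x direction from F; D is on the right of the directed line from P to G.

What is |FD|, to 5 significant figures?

27.315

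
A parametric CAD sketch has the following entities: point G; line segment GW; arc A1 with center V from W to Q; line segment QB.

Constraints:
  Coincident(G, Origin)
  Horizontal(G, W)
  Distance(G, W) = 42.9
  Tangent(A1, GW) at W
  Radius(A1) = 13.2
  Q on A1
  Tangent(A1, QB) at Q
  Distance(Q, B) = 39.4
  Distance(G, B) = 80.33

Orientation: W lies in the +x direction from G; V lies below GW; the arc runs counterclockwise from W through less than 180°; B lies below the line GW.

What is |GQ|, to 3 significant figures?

41.1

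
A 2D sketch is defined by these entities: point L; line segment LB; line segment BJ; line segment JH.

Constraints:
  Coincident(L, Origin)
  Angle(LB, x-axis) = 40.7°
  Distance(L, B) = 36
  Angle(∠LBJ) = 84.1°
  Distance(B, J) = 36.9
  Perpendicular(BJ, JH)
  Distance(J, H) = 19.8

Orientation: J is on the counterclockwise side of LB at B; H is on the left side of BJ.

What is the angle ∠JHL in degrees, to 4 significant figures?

115.7°

L is at the origin; LB runs at 40.7° with length 36.0, so B = 36.0·(cos 40.7°, sin 40.7°) = (27.29, 23.48). ∠LBJ = 84.1°, so BJ runs at 40.7° + (180° − 84.1°) = 136.6° from the x-axis; with |BJ| = 36.9, J = B + 36.9·(cos 136.6°, sin 136.6°) = (0.4822, 48.83). BJ ⟂ JH; with |JH| = 19.8 on the left of BJ, H = J + 19.8·(-0.6871, -0.7266) = (-13.12, 34.44). Then cos ∠JHL = HJ·HL / (|HJ||HL|), giving 115.7°.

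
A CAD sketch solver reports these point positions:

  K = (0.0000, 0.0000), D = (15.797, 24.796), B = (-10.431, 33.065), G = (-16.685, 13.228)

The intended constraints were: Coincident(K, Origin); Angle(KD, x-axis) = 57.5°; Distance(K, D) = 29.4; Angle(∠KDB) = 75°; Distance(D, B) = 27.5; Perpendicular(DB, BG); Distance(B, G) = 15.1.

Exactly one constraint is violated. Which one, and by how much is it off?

Distance(B, G) = 15.1 — off by 5.70.

K = (0.00, 0.00) ✓; KD at 57.50° ✓; |KD| = 29.40 ✓; ∠KDB = 75.00° ✓; |DB| = 27.50 ✓; ∠(DB, BG) = 90.00° ✓; |BG| = 20.80 ✗.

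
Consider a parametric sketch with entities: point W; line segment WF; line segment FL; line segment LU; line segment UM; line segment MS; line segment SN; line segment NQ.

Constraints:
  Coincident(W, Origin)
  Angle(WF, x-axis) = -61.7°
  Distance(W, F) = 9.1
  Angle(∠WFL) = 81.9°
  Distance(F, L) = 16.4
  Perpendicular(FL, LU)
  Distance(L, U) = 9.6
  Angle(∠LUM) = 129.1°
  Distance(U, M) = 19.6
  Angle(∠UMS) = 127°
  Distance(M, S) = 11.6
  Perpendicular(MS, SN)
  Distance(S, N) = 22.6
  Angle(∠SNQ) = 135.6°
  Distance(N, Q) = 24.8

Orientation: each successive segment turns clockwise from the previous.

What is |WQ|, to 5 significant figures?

29.079

W is at the origin; WF runs at -61.7° with length 9.1, so F = (4.3142, -8.0123). ∠WFL = 81.9° gives FL at -159.80° from the x-axis; with |FL| = 16.4, L = (-11.077, -13.675). The perpendicularity gives LU at right angles to FL, so LU runs at 110.20°; with |LU| = 9.6, U = (-14.392, -4.6657). ∠LUM = 129.1° gives UM at 59.300° from the x-axis; with |UM| = 19.6, M = (-4.3853, 12.187). ∠UMS = 127.0° gives MS at 6.3000° from the x-axis; with |MS| = 11.6, S = (7.1446, 13.460). The perpendicularity gives SN at right angles to MS, so SN runs at -83.700°; with |SN| = 22.6, N = (9.6246, -9.0032). ∠SNQ = 135.6° gives NQ at -128.10° from the x-axis; with |NQ| = 24.8, Q = (-5.6779, -28.519). Then |WQ| = |Q − W| = 29.079.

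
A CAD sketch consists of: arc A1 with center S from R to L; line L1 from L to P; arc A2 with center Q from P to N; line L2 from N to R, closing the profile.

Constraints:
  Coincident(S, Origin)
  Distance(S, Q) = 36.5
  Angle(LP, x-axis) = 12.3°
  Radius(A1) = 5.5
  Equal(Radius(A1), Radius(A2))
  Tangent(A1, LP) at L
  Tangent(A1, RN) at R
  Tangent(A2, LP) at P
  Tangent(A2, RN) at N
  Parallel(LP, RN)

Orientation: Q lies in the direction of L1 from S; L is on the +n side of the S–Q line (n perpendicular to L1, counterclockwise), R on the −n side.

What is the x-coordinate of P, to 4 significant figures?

34.49

The slot axis is L1's direction at 12.3°, so u = (cos 12.3°, sin 12.3°) = (0.9770, 0.2130) and n = (−sin 12.3°, cos 12.3°) = (-0.2130, 0.9770). S is at the origin and Q lies 36.5 along u from S, so Q = 36.5·u = (35.66, 7.776). Tangency of A1 to both parallel lines with radius 5.5 puts L and R at S ± 5.5·n: L = (-1.172, 5.374), R = (1.172, -5.374). Equal radii place P and N the same way about Q: P = Q + 5.5·n = (34.49, 13.15), N = Q − 5.5·n = (36.83, 2.402). So P.x = 34.49.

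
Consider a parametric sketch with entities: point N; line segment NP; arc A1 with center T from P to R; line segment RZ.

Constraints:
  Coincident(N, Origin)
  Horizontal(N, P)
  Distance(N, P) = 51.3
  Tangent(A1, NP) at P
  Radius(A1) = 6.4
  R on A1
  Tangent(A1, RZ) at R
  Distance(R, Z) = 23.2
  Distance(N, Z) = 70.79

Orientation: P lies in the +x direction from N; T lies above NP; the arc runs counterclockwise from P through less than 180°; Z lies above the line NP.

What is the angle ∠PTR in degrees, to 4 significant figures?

67.54°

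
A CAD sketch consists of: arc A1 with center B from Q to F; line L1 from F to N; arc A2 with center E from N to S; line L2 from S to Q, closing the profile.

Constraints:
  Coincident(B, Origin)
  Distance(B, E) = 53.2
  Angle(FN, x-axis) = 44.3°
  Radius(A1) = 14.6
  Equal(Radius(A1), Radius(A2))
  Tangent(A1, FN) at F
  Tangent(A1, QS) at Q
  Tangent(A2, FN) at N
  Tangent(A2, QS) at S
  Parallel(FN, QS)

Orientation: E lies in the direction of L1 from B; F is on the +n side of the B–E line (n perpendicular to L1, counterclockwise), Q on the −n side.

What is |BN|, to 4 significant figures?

55.17

The slot axis is L1's direction at 44.3°, so u = (cos 44.3°, sin 44.3°) = (0.7157, 0.6984) and n = (−sin 44.3°, cos 44.3°) = (-0.6984, 0.7157). B is at the origin and E lies 53.2 along u from B, so E = 53.2·u = (38.07, 37.16). Tangency of A1 to both parallel lines with radius 14.6 puts F and Q at B ± 14.6·n: F = (-10.20, 10.45), Q = (10.20, -10.45). Equal radii place N and S the same way about E: N = E + 14.6·n = (27.88, 47.60), S = E − 14.6·n = (48.27, 26.71). Then |BN| = |N − B| = 55.17.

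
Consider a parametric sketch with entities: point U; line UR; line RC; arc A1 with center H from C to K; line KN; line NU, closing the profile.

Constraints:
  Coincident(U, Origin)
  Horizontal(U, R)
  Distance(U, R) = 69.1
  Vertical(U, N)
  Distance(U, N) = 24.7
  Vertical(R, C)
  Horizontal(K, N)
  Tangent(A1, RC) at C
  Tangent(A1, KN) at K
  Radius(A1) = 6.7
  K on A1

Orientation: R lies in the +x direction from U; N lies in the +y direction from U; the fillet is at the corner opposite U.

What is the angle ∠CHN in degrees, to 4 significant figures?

173.9°

The virtual corner opposite U is at (69.10, 24.70). The tangent condition forces HC to be normal to RC and the tangent condition forces HK to be normal to KN, with radius 6.7, so the center H sits 6.7 in from both sides at H = (62.40, 18.00). That places the tangent points at C = (69.10, 18.00) on RC and K = (62.40, 24.70) on KN. Then cos ∠CHN = HC·HN / (|HC||HN|), giving 173.9°.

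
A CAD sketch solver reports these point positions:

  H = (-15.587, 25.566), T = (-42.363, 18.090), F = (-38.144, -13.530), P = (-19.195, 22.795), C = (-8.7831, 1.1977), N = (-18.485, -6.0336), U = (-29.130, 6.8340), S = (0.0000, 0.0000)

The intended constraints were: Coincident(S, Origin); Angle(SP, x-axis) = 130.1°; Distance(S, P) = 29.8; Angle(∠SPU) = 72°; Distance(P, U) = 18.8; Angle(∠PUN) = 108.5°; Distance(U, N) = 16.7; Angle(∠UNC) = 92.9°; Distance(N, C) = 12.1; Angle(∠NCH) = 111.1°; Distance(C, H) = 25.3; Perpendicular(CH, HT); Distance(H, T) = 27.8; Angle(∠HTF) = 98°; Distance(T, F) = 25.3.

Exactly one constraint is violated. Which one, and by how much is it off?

Distance(T, F) = 25.3 — off by 6.60.

S = (0.00, 0.00) ✓; SP at 130.1° ✓; |SP| = 29.80 ✓; ∠SPU = 72.00° ✓; |PU| = 18.80 ✓; ∠PUN = 108.5° ✓; |UN| = 16.70 ✓; ∠UNC = 92.90° ✓; |NC| = 12.10 ✓; ∠NCH = 111.1° ✓; |CH| = 25.30 ✓; ∠(CH, HT) = 90.00° ✓; |HT| = 27.80 ✓; ∠HTF = 98.00° ✓; |TF| = 31.90 ✗.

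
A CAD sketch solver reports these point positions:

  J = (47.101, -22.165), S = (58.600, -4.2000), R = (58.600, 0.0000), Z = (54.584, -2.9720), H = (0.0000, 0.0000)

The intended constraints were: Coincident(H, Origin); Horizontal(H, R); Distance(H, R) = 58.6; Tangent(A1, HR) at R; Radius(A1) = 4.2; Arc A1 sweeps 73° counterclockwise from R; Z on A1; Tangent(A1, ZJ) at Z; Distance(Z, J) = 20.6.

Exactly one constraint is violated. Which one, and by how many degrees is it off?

Tangent(A1, ZJ) at Z — off by 4.30°.

H = (0.00, 0.00) ✓; H.y = 0.00, R.y = 0.00 ✓; |HR| = 58.60 ✓; ∠(SR, RH) = 90.00° ✓; |SR| = 4.200 ✓; bearing(S→Z) − bearing(S→R) = 73.00° ✓; |SZ| = 4.200 ✓; ∠(SZ, ZJ) = 94.30° ✗; |ZJ| = 20.60 ✓.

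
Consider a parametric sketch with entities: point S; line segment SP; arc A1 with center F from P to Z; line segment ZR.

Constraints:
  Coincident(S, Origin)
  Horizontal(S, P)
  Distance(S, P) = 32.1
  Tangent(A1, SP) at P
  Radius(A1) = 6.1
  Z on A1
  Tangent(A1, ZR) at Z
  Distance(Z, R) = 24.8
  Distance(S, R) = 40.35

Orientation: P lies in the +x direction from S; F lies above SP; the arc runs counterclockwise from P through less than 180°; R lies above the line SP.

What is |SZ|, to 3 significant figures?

38.5

Checks: |FP| = 6.100 ✓; |FZ| = 6.100 ✓; ∠(FZ, ZR) = 90.00° ✓; |ZR| = 24.80 ✓; |SR| = 40.35 ✓.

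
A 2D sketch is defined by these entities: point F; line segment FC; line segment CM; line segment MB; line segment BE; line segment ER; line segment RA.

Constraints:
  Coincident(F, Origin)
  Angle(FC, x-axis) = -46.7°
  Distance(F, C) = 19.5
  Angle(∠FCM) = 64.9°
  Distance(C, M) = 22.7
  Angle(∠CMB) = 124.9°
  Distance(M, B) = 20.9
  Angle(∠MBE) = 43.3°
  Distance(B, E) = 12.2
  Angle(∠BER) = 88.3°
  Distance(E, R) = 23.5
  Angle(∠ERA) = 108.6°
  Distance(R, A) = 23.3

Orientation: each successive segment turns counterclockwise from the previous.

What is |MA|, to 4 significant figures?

30.49

∠BER = 88.3° gives ER at -8.100° from the x-axis; with |ER| = 23.5, R = (31.38, 9.009). ∠ERA = 108.6° gives RA at 63.30° from the x-axis; with |RA| = 23.3, A = (41.85, 29.82). Then |MA| = |A − M| = 30.49.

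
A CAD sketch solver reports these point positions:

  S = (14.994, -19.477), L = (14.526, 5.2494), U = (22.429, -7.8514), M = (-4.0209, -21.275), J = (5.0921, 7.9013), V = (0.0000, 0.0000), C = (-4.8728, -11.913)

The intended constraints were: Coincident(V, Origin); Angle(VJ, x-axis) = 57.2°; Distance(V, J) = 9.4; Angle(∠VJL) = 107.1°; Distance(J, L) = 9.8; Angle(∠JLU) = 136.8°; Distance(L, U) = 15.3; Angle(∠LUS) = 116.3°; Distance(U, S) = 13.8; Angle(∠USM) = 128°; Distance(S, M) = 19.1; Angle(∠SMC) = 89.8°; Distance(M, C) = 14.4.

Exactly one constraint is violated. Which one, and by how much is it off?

Distance(M, C) = 14.4 — off by 5.00.

V = (0.00, 0.00) ✓; VJ at 57.20° ✓; |VJ| = 9.400 ✓; ∠VJL = 107.1° ✓; |JL| = 9.800 ✓; ∠JLU = 136.8° ✓; |LU| = 15.30 ✓; ∠LUS = 116.3° ✓; |US| = 13.80 ✓; ∠USM = 128.0° ✓; |SM| = 19.10 ✓; ∠SMC = 89.80° ✓; |MC| = 9.401 ✗.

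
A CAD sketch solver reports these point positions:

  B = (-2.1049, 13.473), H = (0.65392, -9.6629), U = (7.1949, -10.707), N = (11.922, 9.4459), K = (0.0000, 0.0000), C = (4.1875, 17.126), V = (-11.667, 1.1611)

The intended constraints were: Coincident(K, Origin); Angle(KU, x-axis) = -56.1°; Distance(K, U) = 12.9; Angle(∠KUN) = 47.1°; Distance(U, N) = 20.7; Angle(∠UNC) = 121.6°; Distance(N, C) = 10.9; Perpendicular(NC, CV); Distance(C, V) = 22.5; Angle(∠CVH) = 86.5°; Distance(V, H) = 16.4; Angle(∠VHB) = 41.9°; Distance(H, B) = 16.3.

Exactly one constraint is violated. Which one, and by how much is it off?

Distance(H, B) = 16.3 — off by 7.00.

K = (0.00, 0.00) ✓; KU at -56.10° ✓; |KU| = 12.90 ✓; ∠KUN = 47.10° ✓; |UN| = 20.70 ✓; ∠UNC = 121.6° ✓; |NC| = 10.90 ✓; ∠(NC, CV) = 90.00° ✓; |CV| = 22.50 ✓; ∠CVH = 86.50° ✓; |VH| = 16.40 ✓; ∠VHB = 41.90° ✓; |HB| = 23.30 ✗.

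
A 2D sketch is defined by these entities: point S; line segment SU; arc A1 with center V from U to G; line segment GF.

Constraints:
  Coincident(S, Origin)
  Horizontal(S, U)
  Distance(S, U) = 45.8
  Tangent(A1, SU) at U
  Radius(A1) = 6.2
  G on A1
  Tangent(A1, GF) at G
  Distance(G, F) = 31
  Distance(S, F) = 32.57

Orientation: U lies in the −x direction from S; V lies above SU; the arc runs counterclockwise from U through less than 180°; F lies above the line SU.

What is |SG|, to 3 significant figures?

41.2

Checks: |VG| = 6.200 ✓; ∠(VG, GF) = 90.00° ✓; |GF| = 31.00 ✓; |SF| = 32.57 ✓.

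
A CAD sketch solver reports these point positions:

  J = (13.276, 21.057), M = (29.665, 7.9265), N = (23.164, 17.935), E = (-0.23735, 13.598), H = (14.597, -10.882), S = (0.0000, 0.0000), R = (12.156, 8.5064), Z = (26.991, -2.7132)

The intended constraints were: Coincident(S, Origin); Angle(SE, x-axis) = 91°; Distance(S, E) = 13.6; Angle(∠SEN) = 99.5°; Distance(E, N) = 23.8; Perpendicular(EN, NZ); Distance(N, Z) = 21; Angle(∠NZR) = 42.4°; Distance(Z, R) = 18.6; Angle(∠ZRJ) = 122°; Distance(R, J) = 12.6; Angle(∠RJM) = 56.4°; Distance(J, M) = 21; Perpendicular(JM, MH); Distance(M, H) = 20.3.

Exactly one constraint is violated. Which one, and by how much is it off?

Distance(M, H) = 20.3 — off by 3.80.

S = (0.00, 0.00) ✓; SE at 91.00° ✓; |SE| = 13.60 ✓; ∠SEN = 99.50° ✓; |EN| = 23.80 ✓; ∠(EN, NZ) = 90.00° ✓; |NZ| = 21.00 ✓; ∠NZR = 42.40° ✓; |ZR| = 18.60 ✓; ∠ZRJ = 122.0° ✓; |RJ| = 12.60 ✓; ∠RJM = 56.40° ✓; |JM| = 21.00 ✓; ∠(JM, MH) = 90.00° ✓; |MH| = 24.10 ✗.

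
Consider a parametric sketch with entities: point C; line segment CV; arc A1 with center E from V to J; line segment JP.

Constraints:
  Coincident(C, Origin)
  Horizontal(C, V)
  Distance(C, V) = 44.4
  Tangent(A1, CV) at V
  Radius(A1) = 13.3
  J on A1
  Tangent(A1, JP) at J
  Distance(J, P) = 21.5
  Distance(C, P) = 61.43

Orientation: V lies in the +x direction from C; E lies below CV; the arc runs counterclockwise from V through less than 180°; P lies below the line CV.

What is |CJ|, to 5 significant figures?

40.583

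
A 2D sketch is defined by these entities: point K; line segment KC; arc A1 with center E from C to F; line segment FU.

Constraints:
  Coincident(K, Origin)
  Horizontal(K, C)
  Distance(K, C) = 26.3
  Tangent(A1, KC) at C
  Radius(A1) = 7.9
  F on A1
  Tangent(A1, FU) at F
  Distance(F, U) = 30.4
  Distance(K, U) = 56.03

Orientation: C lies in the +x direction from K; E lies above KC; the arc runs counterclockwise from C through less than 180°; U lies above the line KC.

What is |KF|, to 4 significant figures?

33.92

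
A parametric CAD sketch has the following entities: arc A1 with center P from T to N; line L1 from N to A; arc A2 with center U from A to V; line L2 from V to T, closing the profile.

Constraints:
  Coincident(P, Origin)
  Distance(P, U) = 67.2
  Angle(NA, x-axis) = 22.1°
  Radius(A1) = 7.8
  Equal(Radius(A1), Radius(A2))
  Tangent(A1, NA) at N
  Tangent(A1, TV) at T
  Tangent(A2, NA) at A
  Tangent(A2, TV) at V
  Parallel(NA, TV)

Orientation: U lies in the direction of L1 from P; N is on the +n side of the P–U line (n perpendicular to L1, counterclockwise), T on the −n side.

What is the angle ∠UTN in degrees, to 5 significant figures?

83.379°

P is at the origin and U lies 67.2 along u from P, so U = 67.2·u = (62.263, 25.282). Tangency of A1 to both parallel lines with radius 7.8 puts N and T at P ± 7.8·n: N = (-2.9345, 7.2269), T = (2.9345, -7.2269). Then cos ∠UTN = TU·TN / (|TU||TN|), giving 83.379°.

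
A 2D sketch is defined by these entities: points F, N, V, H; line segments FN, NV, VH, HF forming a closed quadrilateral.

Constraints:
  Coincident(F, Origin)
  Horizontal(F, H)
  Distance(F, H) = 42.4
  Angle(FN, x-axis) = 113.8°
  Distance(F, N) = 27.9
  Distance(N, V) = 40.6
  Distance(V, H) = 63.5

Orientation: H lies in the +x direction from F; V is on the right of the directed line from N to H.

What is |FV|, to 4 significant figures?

24.13

Checks: |NV| = 40.60 ✓; |VH| = 63.50 ✓.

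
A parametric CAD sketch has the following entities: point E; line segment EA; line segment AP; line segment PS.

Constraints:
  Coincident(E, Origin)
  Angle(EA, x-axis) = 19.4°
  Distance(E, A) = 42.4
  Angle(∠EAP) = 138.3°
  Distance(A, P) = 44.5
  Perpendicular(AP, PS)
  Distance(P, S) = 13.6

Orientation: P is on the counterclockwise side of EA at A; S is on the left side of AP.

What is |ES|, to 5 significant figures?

77.545

E is at the origin; EA runs at 19.4° with length 42.4, so A = 42.4·(cos 19.4°, sin 19.4°) = (39.993, 14.084). ∠EAP = 138.3°, so AP runs at 19.4° + (180° − 138.3°) = 61.100° from the x-axis; with |AP| = 44.5, P = A + 44.5·(cos 61.100°, sin 61.100°) = (61.499, 53.042). AP ⟂ PS; with |PS| = 13.6 on the left of AP, S = P + 13.6·(-0.87546, 0.48328) = (49.592, 59.614). Then |ES| = |S − E| = 77.545.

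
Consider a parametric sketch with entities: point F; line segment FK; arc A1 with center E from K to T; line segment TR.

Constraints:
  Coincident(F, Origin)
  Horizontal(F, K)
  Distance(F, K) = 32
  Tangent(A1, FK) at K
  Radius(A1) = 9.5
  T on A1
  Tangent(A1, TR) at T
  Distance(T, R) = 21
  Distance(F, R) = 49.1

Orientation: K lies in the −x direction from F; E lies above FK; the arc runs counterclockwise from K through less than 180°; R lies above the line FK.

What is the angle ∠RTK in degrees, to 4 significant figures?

116.2°

Checks: ∠(EK, KF) = 90.00° ✓; |EK| = 9.500 ✓; |ET| = 9.500 ✓; ∠(ET, TR) = 90.00° ✓; |TR| = 21.00 ✓; |FR| = 49.10 ✓.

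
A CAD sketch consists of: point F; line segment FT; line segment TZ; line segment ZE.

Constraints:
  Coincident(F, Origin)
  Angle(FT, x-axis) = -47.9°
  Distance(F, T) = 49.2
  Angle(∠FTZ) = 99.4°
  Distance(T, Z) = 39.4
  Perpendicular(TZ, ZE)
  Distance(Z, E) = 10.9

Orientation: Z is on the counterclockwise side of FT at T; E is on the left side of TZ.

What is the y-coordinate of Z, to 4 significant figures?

-15.22

F is at the origin; FT runs at -47.9° with length 49.2, so T = 49.2·(cos -47.9°, sin -47.9°) = (32.98, -36.51). ∠FTZ = 99.4°, so TZ runs at -47.9° + (180° − 99.4°) = 32.70° from the x-axis; with |TZ| = 39.4, Z = T + 39.4·(cos 32.70°, sin 32.70°) = (66.14, -15.22). So Z.y = -15.22.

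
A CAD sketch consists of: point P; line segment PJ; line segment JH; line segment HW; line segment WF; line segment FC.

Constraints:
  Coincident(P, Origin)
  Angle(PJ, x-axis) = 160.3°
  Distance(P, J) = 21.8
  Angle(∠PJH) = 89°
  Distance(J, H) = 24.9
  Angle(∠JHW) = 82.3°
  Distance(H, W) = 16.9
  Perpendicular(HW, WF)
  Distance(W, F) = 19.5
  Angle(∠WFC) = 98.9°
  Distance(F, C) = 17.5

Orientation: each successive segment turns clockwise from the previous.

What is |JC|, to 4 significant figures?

4.469

HW ⟂ WF, so WF runs at -118.4°; with |WF| = 19.5, F = (-6.131, 5.450). ∠WFC = 98.9° gives FC at 160.5° from the x-axis; with |FC| = 17.5, C = (-22.63, 11.29). Then |JC| = |C − J| = 4.469.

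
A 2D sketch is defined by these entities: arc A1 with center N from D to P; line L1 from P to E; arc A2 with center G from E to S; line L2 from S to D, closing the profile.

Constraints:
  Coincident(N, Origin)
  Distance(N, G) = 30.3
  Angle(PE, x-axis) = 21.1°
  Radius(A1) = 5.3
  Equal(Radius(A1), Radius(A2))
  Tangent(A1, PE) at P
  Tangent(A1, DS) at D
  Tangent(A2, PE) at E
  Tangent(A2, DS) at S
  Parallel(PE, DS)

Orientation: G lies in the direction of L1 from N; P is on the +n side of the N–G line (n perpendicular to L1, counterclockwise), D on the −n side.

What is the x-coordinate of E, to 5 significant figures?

26.361

The slot axis is L1's direction at 21.1°, so u = (cos 21.1°, sin 21.1°) = (0.93295, 0.36000) and n = (−sin 21.1°, cos 21.1°) = (-0.36000, 0.93295). N is at the origin and G lies 30.3 along u from N, so G = 30.3·u = (28.268, 10.908). Tangency of A1 to both parallel lines with radius 5.3 puts P and D at N ± 5.3·n: P = (-1.9080, 4.9447), D = (1.9080, -4.9447). Equal radii place E and S the same way about G: E = G + 5.3·n = (26.361, 15.853), S = G − 5.3·n = (30.176, 5.9632). So E.x = 26.361.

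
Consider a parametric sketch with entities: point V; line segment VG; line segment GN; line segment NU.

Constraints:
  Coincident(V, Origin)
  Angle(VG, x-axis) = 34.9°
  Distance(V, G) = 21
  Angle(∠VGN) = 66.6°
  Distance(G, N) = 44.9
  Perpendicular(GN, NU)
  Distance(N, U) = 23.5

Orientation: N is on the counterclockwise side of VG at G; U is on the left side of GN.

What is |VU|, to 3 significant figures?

36.8

V is at the origin; VG runs at 34.9° with length 21.0, so G = 21.0·(cos 34.9°, sin 34.9°) = (17.2, 12.0). ∠VGN = 66.6°, so GN runs at 34.9° + (180° − 66.6°) = 148° from the x-axis; with |GN| = 44.9, N = G + 44.9·(cos 148°, sin 148°) = (-21.0, 35.6). GN is perpendicular to NU; with |NU| = 23.5 on the left of GN, U = N + 23.5·(-0.525, -0.851) = (-33.3, 15.6). Then |VU| = |U − V| = 36.8.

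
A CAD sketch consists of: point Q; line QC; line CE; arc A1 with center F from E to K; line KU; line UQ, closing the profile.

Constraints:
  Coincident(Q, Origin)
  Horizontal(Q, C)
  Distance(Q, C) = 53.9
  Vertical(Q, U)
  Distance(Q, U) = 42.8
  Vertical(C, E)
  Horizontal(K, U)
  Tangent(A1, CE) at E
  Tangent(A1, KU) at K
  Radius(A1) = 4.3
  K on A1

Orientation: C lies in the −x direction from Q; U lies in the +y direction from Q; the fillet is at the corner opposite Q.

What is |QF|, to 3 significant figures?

62.8

Q and U share the same x with |QU| = 42.8 and U on the +y side, so U = (0.00, 42.8). The virtual corner opposite Q is at (-53.9, 42.8). Tangency of A1 to CE means the radius FE is perpendicular to CE and tangency of A1 to KU means the radius FK is perpendicular to KU, with radius 4.3, so the center F sits 4.3 in from both sides at F = (-49.6, 38.5). Then |QF| = |F − Q| = 62.8.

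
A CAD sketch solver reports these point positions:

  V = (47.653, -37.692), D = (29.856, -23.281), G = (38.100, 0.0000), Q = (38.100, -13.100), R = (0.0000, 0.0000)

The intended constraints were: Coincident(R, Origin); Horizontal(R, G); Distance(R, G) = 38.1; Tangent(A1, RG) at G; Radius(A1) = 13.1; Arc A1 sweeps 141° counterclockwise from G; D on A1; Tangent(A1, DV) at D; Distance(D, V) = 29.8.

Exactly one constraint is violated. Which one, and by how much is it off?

Distance(D, V) = 29.8 — off by 6.90.

R = (0.00, 0.00) ✓; R.y = 0.00, G.y = 0.00 ✓; |RG| = 38.10 ✓; ∠(QG, GR) = 90.00° ✓; |QG| = 13.10 ✓; bearing(Q→D) − bearing(Q→G) = 141.0° ✓; |QD| = 13.10 ✓; ∠(QD, DV) = 90.00° ✓; |DV| = 22.90 ✗.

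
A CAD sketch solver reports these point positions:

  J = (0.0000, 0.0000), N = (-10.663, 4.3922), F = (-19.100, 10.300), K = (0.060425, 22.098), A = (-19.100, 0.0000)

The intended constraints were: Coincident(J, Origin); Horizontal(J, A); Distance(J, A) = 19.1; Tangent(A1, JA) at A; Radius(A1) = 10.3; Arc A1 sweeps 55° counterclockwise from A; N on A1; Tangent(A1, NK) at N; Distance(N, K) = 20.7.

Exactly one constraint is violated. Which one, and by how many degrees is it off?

Tangent(A1, NK) at N — off by 3.80°.

J = (0.00, 0.00) ✓; J.y = 0.00, A.y = 0.00 ✓; |JA| = 19.10 ✓; ∠(FA, AJ) = 90.00° ✓; |FA| = 10.30 ✓; bearing(F→N) − bearing(F→A) = 55.00° ✓; |FN| = 10.30 ✓; ∠(FN, NK) = 86.20° ✗; |NK| = 20.70 ✓.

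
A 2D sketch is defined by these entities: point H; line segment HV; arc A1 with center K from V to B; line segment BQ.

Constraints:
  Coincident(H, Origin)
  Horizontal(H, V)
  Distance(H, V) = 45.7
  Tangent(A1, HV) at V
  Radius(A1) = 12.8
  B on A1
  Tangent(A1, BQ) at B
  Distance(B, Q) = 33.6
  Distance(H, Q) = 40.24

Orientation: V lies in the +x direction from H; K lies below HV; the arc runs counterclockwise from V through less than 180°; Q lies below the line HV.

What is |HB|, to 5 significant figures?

35.140

H is at the origin; HV is horizontal with |HV| = 45.7 and V on the +x side, so V = (45.700, 0.0000). A1 meets HV tangentially, so KV is at right angles to HV, so K = V + (0, -12.8) = (45.700, -12.800). Since KB ⟂ BQ (tangency), |KQ| = √(12.8² + 33.6²) = 35.956 regardless of where B sits on A1. So Q lies on both circle(H, 40.24) and circle(K, 35.956); the below-HV intersection is Q = (18.156, -35.911). B is the foot of the tangent from Q: B = (34.521, -6.5658).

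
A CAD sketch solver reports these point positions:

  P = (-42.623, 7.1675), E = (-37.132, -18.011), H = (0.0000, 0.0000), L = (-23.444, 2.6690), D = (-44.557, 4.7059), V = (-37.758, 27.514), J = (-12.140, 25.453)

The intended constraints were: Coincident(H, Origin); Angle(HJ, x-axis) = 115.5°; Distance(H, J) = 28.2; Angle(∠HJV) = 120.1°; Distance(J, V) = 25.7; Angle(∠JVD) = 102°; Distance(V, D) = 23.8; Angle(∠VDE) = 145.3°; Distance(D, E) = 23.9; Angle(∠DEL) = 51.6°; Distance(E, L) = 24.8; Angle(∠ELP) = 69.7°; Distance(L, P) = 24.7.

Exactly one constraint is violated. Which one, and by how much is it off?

Distance(L, P) = 24.7 — off by 5.00.

H = (0.00, 0.00) ✓; HJ at 115.5° ✓; |HJ| = 28.20 ✓; ∠HJV = 120.1° ✓; |JV| = 25.70 ✓; ∠JVD = 102.0° ✓; |VD| = 23.80 ✓; ∠VDE = 145.3° ✓; |DE| = 23.90 ✓; ∠DEL = 51.60° ✓; |EL| = 24.80 ✓; ∠ELP = 69.70° ✓; |LP| = 19.70 ✗.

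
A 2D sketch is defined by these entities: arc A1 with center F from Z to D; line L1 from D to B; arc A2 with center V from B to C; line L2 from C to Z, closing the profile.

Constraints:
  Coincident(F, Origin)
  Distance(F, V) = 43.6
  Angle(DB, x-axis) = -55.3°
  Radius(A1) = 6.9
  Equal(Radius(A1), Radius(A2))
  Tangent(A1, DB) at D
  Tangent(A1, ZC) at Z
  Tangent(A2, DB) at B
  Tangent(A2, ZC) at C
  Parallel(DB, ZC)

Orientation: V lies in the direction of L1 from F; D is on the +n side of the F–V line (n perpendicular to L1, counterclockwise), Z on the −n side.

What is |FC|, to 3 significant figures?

44.1

The slot axis is L1's direction at -55.3°, so u = (cos -55.3°, sin -55.3°) = (0.569, -0.822) and n = (−sin -55.3°, cos -55.3°) = (0.822, 0.569). F is at the origin and V lies 43.6 along u from F, so V = 43.6·u = (24.8, -35.8). Tangency of A1 to both parallel lines with radius 6.9 puts D and Z at F ± 6.9·n: D = (5.67, 3.93), Z = (-5.67, -3.93). Equal radii place B and C the same way about V: B = V + 6.9·n = (30.5, -31.9), C = V − 6.9·n = (19.1, -39.8). Then |FC| = |C − F| = 44.1.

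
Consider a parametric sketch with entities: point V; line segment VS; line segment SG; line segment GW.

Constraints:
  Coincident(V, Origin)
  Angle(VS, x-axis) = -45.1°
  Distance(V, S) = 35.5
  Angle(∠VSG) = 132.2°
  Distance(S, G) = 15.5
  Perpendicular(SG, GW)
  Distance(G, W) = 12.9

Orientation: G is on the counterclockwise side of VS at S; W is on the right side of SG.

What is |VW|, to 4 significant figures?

55.54

V is at the origin; VS runs at -45.1° with length 35.5, so S = 35.5·(cos -45.1°, sin -45.1°) = (25.06, -25.15). ∠VSG = 132.2°, so SG runs at -45.1° + (180° − 132.2°) = 2.700° from the x-axis; with |SG| = 15.5, G = S + 15.5·(cos 2.700°, sin 2.700°) = (40.54, -24.42). The perpendicularity gives GW at right angles to SG; with |GW| = 12.9 on the right of SG, W = G + 12.9·(0.04711, -0.9989) = (41.15, -37.30). Then |VW| = |W − V| = 55.54.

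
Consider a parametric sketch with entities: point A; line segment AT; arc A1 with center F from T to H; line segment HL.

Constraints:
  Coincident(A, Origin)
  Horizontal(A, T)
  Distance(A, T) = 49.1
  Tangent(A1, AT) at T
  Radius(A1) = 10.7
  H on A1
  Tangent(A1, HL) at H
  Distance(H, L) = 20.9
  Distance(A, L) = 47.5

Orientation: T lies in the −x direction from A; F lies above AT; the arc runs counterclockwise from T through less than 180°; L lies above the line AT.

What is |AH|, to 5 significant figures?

39.647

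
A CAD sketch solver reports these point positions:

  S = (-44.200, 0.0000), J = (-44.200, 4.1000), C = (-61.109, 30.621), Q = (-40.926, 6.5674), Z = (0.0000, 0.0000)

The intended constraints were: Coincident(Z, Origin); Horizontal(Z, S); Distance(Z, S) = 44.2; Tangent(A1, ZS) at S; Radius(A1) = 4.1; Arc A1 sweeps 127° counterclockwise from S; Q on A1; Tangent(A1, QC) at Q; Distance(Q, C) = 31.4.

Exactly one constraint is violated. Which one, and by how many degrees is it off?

Tangent(A1, QC) at Q — off by 3.00°.

Z = (0.00, 0.00) ✓; Z.y = 0.00, S.y = 0.00 ✓; |ZS| = 44.20 ✓; ∠(JS, SZ) = 90.00° ✓; |JS| = 4.100 ✓; bearing(J→Q) − bearing(J→S) = 127.0° ✓; |JQ| = 4.100 ✓; ∠(JQ, QC) = 87.00° ✗; |QC| = 31.40 ✓.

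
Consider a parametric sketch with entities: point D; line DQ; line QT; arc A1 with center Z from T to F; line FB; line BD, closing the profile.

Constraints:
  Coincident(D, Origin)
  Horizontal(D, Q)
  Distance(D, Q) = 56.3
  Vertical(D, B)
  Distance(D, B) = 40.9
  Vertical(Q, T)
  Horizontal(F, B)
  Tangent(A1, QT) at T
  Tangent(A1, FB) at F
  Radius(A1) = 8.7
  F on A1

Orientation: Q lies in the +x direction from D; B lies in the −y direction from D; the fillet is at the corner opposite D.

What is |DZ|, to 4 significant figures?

57.47

D and B share the same x with |DB| = 40.9 and B on the −y side, so B = (0.000, -40.90). The virtual corner opposite D is at (56.30, -40.90). The tangent condition forces ZT to be normal to QT and A1 meets FB tangentially, so ZF is at right angles to FB, with radius 8.7, so the center Z sits 8.7 in from both sides at Z = (47.60, -32.20). Then |DZ| = |Z − D| = 57.47.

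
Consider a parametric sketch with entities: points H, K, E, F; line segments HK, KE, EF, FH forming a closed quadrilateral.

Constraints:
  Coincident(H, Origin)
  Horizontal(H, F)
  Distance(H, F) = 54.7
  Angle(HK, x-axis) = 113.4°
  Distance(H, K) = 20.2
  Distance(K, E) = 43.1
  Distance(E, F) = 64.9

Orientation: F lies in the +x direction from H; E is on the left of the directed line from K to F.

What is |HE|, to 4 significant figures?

56.05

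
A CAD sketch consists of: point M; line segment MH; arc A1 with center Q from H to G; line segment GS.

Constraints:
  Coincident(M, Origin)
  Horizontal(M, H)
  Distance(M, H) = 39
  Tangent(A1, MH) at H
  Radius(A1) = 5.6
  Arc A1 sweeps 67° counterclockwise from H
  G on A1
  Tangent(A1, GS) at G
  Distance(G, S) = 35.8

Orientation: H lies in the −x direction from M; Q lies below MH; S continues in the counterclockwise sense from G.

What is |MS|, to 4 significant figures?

68.58

M is at the origin; M and H share the same y with |MH| = 39.0 and H on the −x side, so H = (-39.00, 0.000). Tangency of A1 to MH means the radius QH is perpendicular to MH, so Q = H + (0, -5.6) = (-39.00, -5.600). On A1, H sits at bearing 90° from Q; a 67° counterclockwise sweep puts G at bearing 157°, so G = Q + 5.6·(cos 157°, sin 157°) = (-44.15, -3.412). A1 meets GS tangentially, so QG is at right angles to GS, so GS runs along (−sin 157°, cos 157°); with |GS| = 35.8, S = (-58.14, -36.37). Then |MS| = |S − M| = 68.58.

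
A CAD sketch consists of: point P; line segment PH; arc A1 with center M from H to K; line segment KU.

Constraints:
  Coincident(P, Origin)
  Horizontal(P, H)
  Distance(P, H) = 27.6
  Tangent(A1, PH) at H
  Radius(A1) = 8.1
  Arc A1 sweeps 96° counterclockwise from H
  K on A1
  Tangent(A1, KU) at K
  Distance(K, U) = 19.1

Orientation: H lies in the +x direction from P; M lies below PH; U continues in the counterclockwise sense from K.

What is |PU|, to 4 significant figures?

35.28

P is at the origin; PH is horizontal with |PH| = 27.6 and H on the +x side, so H = (27.60, 0.000). Tangency of A1 to PH means the radius MH is perpendicular to PH, so M = H + (0, -8.1) = (27.60, -8.100). On A1, H sits at bearing 90° from M; a 96° counterclockwise sweep puts K at bearing 186°, so K = M + 8.1·(cos 186°, sin 186°) = (19.54, -8.947). The tangent condition forces MK to be normal to KU, so KU runs along (−sin 186°, cos 186°); with |KU| = 19.1, U = (21.54, -27.94). Then |PU| = |U − P| = 35.28.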